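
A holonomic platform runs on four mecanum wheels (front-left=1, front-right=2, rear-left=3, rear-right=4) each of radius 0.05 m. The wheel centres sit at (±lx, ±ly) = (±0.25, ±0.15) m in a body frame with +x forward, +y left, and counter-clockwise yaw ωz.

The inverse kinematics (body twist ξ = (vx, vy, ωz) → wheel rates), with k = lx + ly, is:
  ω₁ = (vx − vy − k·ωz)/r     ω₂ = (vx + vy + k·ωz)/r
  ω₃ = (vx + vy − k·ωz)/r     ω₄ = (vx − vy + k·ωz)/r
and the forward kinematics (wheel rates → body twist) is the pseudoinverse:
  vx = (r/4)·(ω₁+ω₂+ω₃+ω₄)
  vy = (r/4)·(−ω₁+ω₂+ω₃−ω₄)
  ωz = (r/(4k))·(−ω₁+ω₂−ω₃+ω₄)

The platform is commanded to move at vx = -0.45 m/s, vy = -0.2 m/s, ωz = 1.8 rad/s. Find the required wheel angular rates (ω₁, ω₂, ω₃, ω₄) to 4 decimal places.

(-19.4000, 1.4000, -27.4000, 9.4000)

k = lx + ly = 0.25 + 0.15 = 0.4000;  k·ωz = 0.4000·1.8 = 0.7200
ω₁ (FL) = (vx − vy − k·ωz)/r = -0.9700/0.05 = -19.4000
ω₂ (FR) = (vx + vy + k·ωz)/r = 0.0700/0.05 = 1.4000
ω₃ (RL) = (vx + vy − k·ωz)/r = -1.3700/0.05 = -27.4000
ω₄ (RR) = (vx − vy + k·ωz)/r = 0.4700/0.05 = 9.4000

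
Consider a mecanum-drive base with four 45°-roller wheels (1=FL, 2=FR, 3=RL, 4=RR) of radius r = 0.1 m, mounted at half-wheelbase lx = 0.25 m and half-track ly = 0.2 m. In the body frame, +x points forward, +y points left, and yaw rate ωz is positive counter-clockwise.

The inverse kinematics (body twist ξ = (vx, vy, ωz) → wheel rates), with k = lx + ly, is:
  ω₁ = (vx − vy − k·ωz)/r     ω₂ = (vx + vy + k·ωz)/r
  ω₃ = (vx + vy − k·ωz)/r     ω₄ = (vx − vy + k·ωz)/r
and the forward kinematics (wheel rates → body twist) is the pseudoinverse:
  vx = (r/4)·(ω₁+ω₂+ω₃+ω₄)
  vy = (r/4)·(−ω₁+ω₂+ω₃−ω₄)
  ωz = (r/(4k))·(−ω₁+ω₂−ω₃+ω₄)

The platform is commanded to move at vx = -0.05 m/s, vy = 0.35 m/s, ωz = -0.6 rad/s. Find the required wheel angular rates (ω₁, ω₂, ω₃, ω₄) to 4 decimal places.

k = lx + ly = 0.25 + 0.2 = 0.4500;  k·ωz = 0.4500·-0.6 = -0.2700
ω₁ (FL) = (vx − vy − k·ωz)/r = -0.1300/0.1 = -1.3000
ω₂ (FR) = (vx + vy + k·ωz)/r = 0.0300/0.1 = 0.3000
ω₃ (RL) = (vx + vy − k·ωz)/r = 0.5700/0.1 = 5.7000
ω₄ (RR) = (vx − vy + k·ωz)/r = -0.6700/0.1 = -6.7000

(-1.3000, 0.3000, 5.7000, -6.7000)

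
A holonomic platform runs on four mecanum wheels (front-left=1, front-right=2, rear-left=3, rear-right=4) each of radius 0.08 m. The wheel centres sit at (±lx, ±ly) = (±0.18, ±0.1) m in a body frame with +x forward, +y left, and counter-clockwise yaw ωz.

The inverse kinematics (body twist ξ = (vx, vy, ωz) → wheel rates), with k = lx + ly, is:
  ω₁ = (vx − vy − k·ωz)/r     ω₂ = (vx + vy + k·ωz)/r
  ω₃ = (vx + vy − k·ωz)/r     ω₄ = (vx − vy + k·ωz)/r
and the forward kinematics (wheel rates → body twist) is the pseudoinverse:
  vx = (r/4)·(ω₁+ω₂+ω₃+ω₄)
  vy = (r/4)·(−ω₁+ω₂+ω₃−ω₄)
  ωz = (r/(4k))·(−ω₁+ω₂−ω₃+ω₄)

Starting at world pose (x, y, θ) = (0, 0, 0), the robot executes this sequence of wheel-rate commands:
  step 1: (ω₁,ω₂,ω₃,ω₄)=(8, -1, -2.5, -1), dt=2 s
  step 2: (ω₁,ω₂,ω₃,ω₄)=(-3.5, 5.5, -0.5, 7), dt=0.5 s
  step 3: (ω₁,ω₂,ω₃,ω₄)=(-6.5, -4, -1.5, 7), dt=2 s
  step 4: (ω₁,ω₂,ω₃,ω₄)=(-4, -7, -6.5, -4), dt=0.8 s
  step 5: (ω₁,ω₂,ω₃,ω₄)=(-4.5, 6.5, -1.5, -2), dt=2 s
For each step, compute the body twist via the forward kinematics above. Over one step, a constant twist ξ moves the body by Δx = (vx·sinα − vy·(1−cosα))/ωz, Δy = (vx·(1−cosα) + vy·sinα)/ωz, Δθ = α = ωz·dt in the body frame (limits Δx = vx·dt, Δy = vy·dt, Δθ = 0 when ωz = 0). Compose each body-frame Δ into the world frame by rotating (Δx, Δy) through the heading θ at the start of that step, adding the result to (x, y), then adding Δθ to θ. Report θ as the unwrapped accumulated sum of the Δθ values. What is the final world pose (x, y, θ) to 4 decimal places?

step 1: ξ=(vx,vy,ωz)=(0.0700, -0.2100, -0.5357), dt=2.0 → body Δ=(-0.0896, -0.4122, -1.0714) → world pose (-0.0896, -0.4122, -1.0714)
step 2: ξ=(vx,vy,ωz)=(0.1700, 0.0300, 1.1786), dt=0.5 → body Δ=(0.0759, 0.0385, 0.5893) → world pose (-0.0195, -0.4604, -0.4821)
step 3: ξ=(vx,vy,ωz)=(-0.1000, -0.1200, 0.7857), dt=2.0 → body Δ=(0.0256, -0.2801, 1.5714) → world pose (-0.1267, -0.7204, 1.0893)
step 4: ξ=(vx,vy,ωz)=(-0.4300, -0.1100, -0.0357), dt=0.8 → body Δ=(-0.3452, -0.0831, -0.0286) → world pose (-0.2129, -1.0648, 1.0607)
step 5: ξ=(vx,vy,ωz)=(-0.0300, 0.2300, 0.7500), dt=2.0 → body Δ=(-0.3249, 0.2687, 1.5000) → world pose (-0.6061, -1.2172, 2.5607)

(-0.6061, -1.2172, 2.5607)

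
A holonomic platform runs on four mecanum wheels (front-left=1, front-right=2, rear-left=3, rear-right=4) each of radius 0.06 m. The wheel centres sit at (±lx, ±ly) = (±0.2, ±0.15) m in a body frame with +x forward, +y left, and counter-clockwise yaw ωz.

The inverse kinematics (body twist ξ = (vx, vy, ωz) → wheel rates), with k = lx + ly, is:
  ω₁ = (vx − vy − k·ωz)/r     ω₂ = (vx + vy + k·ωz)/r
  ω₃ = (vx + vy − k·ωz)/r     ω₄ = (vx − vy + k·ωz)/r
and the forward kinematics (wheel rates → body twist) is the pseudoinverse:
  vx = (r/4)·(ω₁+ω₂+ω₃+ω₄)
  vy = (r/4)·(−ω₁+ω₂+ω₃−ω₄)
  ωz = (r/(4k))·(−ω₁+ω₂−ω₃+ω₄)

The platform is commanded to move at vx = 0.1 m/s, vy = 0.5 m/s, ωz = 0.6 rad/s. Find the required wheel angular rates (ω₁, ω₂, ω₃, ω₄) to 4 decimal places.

k = lx + ly = 0.2 + 0.15 = 0.3500;  k·ωz = 0.3500·0.6 = 0.2100
ω₁ (FL) = (vx − vy − k·ωz)/r = -0.6100/0.06 = -10.1667
ω₂ (FR) = (vx + vy + k·ωz)/r = 0.8100/0.06 = 13.5000
ω₃ (RL) = (vx + vy − k·ωz)/r = 0.3900/0.06 = 6.5000
ω₄ (RR) = (vx − vy + k·ωz)/r = -0.1900/0.06 = -3.1667

(-10.1667, 13.5000, 6.5000, -3.1667)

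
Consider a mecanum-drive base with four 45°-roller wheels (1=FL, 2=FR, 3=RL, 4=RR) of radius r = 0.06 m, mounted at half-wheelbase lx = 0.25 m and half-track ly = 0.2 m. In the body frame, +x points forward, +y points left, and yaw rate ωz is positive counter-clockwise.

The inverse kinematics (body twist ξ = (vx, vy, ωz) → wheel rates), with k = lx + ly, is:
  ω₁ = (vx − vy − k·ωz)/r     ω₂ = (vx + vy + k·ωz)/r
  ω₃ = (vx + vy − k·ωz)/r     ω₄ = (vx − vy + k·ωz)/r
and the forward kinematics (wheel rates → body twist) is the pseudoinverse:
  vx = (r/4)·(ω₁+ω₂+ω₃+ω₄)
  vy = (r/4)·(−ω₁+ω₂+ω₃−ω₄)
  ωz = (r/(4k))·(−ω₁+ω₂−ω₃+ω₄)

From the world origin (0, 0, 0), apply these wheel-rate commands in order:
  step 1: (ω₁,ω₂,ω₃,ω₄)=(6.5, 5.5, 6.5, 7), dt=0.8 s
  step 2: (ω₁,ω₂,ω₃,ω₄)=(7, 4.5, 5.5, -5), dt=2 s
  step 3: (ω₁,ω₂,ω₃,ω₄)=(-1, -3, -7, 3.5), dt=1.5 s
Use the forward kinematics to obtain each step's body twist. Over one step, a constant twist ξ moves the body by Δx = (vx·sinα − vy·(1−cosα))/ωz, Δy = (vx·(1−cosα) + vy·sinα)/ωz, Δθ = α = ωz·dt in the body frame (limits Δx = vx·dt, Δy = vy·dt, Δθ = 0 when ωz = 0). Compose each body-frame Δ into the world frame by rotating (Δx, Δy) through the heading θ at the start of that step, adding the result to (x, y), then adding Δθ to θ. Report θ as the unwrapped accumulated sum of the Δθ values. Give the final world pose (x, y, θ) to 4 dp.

(0.4166, -0.0765, -0.4550)

step 1: ξ=(vx,vy,ωz)=(0.3825, -0.0225, -0.0167), dt=0.8 → body Δ=(0.3059, -0.0200, -0.0133) → world pose (0.3059, -0.0200, -0.0133)
step 2: ξ=(vx,vy,ωz)=(0.1800, 0.1200, -0.4333), dt=2.0 → body Δ=(0.4142, 0.0646, -0.8667) → world pose (0.7209, 0.0390, -0.8800)
step 3: ξ=(vx,vy,ωz)=(-0.1125, -0.1875, 0.2833), dt=1.5 → body Δ=(-0.1048, -0.3082, 0.4250) → world pose (0.4166, -0.0765, -0.4550)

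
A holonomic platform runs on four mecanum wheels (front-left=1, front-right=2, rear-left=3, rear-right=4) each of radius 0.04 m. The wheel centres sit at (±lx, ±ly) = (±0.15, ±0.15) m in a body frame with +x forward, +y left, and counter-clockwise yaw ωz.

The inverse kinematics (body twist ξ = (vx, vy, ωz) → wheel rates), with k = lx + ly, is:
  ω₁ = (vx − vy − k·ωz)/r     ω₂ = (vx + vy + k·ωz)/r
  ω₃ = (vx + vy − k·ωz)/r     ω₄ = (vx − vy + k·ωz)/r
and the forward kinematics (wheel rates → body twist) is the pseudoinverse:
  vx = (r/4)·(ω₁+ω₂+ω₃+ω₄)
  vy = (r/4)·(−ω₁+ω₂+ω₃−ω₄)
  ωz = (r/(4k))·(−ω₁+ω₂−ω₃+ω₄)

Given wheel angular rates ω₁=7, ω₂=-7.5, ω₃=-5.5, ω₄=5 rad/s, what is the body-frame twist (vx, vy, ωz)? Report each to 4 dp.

k = lx + ly = 0.15 + 0.15 = 0.3000
ω₁+ω₂+ω₃+ω₄ = -1.0000  →  vx = (0.04/4)·-1.0000 = -0.0100
−ω₁+ω₂+ω₃−ω₄ = -25.0000  →  vy = (0.04/4)·-25.0000 = -0.2500
−ω₁+ω₂−ω₃+ω₄ = -4.0000  →  ωz = (0.04/1.2000)·-4.0000 = -0.1333

(-0.0100, -0.2500, -0.1333)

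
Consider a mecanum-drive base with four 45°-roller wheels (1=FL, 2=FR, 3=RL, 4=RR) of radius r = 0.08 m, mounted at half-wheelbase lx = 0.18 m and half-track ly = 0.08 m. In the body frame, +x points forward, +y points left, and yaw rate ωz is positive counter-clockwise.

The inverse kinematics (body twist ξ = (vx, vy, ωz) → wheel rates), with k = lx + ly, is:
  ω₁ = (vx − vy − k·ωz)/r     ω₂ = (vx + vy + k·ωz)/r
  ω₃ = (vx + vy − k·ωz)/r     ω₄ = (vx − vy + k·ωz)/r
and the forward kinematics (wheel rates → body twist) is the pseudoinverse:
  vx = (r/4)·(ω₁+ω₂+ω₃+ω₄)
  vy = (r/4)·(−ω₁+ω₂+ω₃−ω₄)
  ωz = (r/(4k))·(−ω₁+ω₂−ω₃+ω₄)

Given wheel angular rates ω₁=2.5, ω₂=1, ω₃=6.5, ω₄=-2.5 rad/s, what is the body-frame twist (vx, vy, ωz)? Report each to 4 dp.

k = lx + ly = 0.18 + 0.08 = 0.2600
ω₁+ω₂+ω₃+ω₄ = 7.5000  →  vx = (0.08/4)·7.5000 = 0.1500
−ω₁+ω₂+ω₃−ω₄ = 7.5000  →  vy = (0.08/4)·7.5000 = 0.1500
−ω₁+ω₂−ω₃+ω₄ = -10.5000  →  ωz = (0.08/1.0400)·-10.5000 = -0.8077

(0.1500, 0.1500, -0.8077)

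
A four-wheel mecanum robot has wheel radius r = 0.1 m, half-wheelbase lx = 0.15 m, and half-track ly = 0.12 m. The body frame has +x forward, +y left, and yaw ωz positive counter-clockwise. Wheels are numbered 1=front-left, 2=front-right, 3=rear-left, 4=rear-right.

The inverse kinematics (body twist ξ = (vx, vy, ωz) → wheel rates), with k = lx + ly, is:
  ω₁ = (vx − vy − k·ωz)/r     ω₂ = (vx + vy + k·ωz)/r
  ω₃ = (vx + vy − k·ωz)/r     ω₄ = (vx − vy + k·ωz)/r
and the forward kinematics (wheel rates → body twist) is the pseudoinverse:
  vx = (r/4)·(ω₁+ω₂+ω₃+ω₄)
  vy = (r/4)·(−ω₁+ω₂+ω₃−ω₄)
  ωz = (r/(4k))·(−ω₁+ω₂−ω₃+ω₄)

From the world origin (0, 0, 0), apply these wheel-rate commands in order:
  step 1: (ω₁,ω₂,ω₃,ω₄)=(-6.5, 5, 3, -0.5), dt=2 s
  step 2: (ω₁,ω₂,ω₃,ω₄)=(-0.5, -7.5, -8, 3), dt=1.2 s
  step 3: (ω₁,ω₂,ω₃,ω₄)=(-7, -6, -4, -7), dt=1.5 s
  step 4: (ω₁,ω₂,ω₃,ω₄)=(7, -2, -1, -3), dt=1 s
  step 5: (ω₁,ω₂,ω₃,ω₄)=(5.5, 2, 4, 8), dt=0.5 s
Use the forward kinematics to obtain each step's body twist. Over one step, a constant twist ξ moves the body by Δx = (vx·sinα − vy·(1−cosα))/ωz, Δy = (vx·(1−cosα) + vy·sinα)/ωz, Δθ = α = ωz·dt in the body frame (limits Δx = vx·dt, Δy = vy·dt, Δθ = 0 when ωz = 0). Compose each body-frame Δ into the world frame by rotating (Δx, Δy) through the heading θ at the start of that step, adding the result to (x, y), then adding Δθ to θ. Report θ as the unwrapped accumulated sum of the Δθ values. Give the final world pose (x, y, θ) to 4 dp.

(0.6146, -0.6635, 0.6528)

step 1: ξ=(vx,vy,ωz)=(0.0250, 0.3750, 0.7407), dt=2.0 → body Δ=(-0.4275, 0.5350, 1.4815) → world pose (-0.4275, 0.5350, 1.4815)
step 2: ξ=(vx,vy,ωz)=(-0.3250, -0.4500, 0.3704), dt=1.2 → body Δ=(-0.2592, -0.6076, 0.4444) → world pose (0.1546, 0.2226, 1.9259)
step 3: ξ=(vx,vy,ωz)=(-0.6000, 0.1000, -0.1852), dt=1.5 → body Δ=(-0.8678, 0.2723, -0.2778) → world pose (0.2011, -0.6857, 1.6481)
step 4: ξ=(vx,vy,ωz)=(0.0250, -0.1750, -1.0185), dt=1.0 → body Δ=(-0.0608, -0.1579, -1.0185) → world pose (0.3632, -0.7341, 0.6296)
step 5: ξ=(vx,vy,ωz)=(0.4875, -0.1875, 0.0463), dt=0.5 → body Δ=(0.2448, -0.0909, 0.0231) → world pose (0.6146, -0.6635, 0.6528)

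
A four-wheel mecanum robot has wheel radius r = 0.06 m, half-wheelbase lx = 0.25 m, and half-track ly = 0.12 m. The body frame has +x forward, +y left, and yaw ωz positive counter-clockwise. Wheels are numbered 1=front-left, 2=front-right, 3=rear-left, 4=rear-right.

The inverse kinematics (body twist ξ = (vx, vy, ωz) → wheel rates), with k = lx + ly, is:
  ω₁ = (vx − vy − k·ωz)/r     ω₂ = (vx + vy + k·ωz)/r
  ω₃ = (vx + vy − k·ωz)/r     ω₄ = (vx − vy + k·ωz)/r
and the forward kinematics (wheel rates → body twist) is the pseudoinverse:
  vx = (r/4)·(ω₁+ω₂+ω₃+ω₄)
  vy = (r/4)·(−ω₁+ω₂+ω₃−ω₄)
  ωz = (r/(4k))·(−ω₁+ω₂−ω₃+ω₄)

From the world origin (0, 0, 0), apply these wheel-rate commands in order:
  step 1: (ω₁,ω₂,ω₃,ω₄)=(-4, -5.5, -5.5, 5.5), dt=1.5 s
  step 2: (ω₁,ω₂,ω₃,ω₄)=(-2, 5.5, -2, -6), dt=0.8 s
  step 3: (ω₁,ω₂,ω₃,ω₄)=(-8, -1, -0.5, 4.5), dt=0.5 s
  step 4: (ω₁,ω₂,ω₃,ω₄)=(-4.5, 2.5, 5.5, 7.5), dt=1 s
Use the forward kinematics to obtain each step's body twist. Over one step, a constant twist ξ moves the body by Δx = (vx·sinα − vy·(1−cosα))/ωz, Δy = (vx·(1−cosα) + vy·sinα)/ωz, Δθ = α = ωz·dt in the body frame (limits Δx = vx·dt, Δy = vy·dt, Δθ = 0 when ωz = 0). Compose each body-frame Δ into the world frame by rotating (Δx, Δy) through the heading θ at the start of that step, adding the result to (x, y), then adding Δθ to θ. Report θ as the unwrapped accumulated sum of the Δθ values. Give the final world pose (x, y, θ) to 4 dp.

step 1: ξ=(vx,vy,ωz)=(-0.1425, -0.1875, 0.3851), dt=1.5 → body Δ=(-0.1231, -0.3259, 0.5777) → world pose (-0.1231, -0.3259, 0.5777)
step 2: ξ=(vx,vy,ωz)=(-0.0675, 0.1725, 0.1419), dt=0.8 → body Δ=(-0.0617, 0.1346, 0.1135) → world pose (-0.2483, -0.2468, 0.6912)
step 3: ξ=(vx,vy,ωz)=(-0.0750, 0.0300, 0.4865), dt=0.5 → body Δ=(-0.0389, 0.0103, 0.2432) → world pose (-0.2849, -0.2637, 0.9345)
step 4: ξ=(vx,vy,ωz)=(0.1650, 0.0750, 0.3649), dt=1.0 → body Δ=(0.1478, 0.1031, 0.3649) → world pose (-0.2799, -0.0835, 1.2993)

(-0.2799, -0.0835, 1.2993)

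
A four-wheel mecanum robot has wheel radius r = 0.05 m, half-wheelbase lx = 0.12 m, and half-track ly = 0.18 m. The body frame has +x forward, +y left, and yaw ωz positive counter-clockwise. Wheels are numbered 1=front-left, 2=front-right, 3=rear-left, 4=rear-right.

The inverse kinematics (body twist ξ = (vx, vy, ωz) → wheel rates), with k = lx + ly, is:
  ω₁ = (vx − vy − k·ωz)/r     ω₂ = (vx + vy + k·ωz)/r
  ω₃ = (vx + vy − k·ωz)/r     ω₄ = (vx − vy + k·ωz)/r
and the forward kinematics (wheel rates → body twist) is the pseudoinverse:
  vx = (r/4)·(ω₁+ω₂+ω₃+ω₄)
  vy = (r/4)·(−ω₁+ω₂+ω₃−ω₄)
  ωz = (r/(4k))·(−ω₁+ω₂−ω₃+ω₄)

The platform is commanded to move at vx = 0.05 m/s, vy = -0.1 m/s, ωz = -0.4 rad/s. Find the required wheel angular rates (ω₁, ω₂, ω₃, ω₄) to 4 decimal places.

(5.4000, -3.4000, 1.4000, 0.6000)

k = lx + ly = 0.12 + 0.18 = 0.3000;  k·ωz = 0.3000·-0.4 = -0.1200
ω₁ (FL) = (vx − vy − k·ωz)/r = 0.2700/0.05 = 5.4000
ω₂ (FR) = (vx + vy + k·ωz)/r = -0.1700/0.05 = -3.4000
ω₃ (RL) = (vx + vy − k·ωz)/r = 0.0700/0.05 = 1.4000
ω₄ (RR) = (vx − vy + k·ωz)/r = 0.0300/0.05 = 0.6000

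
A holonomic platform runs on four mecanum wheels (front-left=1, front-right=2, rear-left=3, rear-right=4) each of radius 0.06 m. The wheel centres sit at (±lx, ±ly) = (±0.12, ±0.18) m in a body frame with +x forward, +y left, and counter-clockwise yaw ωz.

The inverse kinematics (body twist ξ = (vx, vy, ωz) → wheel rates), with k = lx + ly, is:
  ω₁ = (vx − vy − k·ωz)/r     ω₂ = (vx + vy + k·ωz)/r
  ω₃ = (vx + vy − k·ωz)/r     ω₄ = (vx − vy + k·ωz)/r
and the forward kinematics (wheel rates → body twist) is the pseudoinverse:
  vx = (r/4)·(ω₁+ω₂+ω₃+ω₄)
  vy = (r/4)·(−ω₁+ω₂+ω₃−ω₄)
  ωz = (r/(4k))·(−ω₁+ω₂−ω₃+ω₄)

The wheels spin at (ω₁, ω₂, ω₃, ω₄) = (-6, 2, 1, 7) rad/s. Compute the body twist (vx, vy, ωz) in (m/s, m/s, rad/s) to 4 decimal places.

k = lx + ly = 0.12 + 0.18 = 0.3000
ω₁+ω₂+ω₃+ω₄ = 4.0000  →  vx = (0.06/4)·4.0000 = 0.0600
−ω₁+ω₂+ω₃−ω₄ = 2.0000  →  vy = (0.06/4)·2.0000 = 0.0300
−ω₁+ω₂−ω₃+ω₄ = 14.0000  →  ωz = (0.06/1.2000)·14.0000 = 0.7000

(0.0600, 0.0300, 0.7000)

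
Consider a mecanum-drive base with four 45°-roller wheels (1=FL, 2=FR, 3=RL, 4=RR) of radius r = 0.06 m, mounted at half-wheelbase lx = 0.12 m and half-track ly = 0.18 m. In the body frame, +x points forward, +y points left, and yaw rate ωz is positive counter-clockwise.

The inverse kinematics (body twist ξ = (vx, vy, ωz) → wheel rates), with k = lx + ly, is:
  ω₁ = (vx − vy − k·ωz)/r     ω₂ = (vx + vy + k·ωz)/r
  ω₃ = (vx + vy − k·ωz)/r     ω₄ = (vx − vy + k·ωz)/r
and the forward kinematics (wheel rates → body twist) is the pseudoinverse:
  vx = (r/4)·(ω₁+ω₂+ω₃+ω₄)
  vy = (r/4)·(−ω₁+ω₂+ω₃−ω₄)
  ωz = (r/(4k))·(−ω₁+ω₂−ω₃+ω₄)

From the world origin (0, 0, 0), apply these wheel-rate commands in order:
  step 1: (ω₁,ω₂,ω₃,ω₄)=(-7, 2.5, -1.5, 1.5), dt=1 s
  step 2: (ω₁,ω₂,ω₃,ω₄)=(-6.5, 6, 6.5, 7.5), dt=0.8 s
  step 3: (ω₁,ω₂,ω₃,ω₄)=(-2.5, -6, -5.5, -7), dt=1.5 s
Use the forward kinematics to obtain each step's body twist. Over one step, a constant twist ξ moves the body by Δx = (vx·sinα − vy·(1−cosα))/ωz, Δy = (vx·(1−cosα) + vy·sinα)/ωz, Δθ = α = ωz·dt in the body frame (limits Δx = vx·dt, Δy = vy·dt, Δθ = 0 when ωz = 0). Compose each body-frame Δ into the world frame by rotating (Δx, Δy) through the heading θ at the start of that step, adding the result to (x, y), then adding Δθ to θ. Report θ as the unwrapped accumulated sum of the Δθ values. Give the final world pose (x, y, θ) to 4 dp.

step 1: ξ=(vx,vy,ωz)=(-0.0675, 0.0975, 0.6250), dt=1.0 → body Δ=(-0.0927, 0.0709, 0.6250) → world pose (-0.0927, 0.0709, 0.6250)
step 2: ξ=(vx,vy,ωz)=(0.2025, 0.1725, 0.6750), dt=0.8 → body Δ=(0.1179, 0.1741, 0.5400) → world pose (-0.0989, 0.2810, 1.1650)
step 3: ξ=(vx,vy,ωz)=(-0.3150, -0.0300, -0.2500), dt=1.5 → body Δ=(-0.4698, 0.0436, -0.3750) → world pose (-0.3245, -0.1335, 0.7900)

(-0.3245, -0.1335, 0.7900)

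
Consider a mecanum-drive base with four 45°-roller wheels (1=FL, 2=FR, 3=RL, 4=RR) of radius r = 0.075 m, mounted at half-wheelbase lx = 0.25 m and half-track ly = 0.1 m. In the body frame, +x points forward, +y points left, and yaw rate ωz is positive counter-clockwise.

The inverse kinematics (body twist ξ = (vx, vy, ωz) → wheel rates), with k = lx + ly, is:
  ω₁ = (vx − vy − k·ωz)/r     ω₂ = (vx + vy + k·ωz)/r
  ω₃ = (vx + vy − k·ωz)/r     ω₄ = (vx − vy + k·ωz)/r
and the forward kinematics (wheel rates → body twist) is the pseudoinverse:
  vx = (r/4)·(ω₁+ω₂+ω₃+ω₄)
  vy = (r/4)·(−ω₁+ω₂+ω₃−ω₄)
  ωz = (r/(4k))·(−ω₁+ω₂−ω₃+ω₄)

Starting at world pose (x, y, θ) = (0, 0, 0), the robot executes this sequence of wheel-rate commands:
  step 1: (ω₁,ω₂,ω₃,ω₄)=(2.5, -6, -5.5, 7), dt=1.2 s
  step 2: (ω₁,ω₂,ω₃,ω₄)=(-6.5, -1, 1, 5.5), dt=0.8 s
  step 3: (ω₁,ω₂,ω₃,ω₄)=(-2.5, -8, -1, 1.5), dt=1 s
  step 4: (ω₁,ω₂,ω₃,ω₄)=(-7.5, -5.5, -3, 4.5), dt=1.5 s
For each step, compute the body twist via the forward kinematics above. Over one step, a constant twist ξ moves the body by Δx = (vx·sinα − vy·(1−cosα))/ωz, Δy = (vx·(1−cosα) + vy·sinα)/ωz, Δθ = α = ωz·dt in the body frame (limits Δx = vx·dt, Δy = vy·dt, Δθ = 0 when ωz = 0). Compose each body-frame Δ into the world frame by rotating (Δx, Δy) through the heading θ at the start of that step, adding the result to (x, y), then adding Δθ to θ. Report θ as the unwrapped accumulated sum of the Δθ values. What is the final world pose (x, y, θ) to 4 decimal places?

step 1: ξ=(vx,vy,ωz)=(-0.0375, -0.3937, 0.2143), dt=1.2 → body Δ=(0.0159, -0.4731, 0.2571) → world pose (0.0159, -0.4731, 0.2571)
step 2: ξ=(vx,vy,ωz)=(-0.0188, 0.0188, 0.5357), dt=0.8 → body Δ=(-0.0177, 0.0114, 0.4286) → world pose (-0.0041, -0.4666, 0.6857)
step 3: ξ=(vx,vy,ωz)=(-0.1875, -0.1500, -0.1607), dt=1.0 → body Δ=(-0.1987, -0.1343, -0.1607) → world pose (-0.0729, -0.6964, 0.5250)
step 4: ξ=(vx,vy,ωz)=(-0.2156, -0.1031, 0.5089), dt=1.5 → body Δ=(-0.2367, -0.2577, 0.7634) → world pose (-0.1485, -1.0380, 1.2884)

(-0.1485, -1.0380, 1.2884)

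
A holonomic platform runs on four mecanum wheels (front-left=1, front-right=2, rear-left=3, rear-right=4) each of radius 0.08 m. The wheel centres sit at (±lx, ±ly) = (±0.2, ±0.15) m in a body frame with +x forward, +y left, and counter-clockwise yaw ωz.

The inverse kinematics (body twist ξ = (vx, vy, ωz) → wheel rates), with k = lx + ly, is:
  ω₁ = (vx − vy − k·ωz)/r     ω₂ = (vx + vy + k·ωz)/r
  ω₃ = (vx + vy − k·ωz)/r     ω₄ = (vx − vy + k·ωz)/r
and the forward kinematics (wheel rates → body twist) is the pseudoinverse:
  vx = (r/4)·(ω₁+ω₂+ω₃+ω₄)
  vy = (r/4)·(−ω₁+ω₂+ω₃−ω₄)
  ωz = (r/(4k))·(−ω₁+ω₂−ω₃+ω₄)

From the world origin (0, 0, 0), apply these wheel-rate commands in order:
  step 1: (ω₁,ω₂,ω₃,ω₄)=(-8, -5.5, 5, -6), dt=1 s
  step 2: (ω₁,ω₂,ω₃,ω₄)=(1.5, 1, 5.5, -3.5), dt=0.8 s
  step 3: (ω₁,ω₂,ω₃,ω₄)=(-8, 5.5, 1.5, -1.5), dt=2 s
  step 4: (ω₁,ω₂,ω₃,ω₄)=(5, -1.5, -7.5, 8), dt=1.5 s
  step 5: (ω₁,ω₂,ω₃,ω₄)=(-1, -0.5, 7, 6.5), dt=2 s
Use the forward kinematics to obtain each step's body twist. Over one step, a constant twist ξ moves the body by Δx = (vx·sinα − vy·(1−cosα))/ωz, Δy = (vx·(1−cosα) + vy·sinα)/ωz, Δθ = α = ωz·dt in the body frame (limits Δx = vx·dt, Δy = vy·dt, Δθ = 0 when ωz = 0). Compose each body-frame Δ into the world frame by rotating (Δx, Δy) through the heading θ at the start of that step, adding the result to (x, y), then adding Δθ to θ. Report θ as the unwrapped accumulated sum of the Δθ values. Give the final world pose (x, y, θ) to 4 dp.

(0.7265, 1.0071, 1.0514)

step 1: ξ=(vx,vy,ωz)=(-0.2900, 0.2700, -0.4857), dt=1.0 → body Δ=(-0.2144, 0.3286, -0.4857) → world pose (-0.2144, 0.3286, -0.4857)
step 2: ξ=(vx,vy,ωz)=(0.0900, 0.1700, -0.5429), dt=0.8 → body Δ=(0.0988, 0.1164, -0.4343) → world pose (-0.0727, 0.3853, -0.9200)
step 3: ξ=(vx,vy,ωz)=(-0.0500, 0.3300, 0.6000), dt=2.0 → body Δ=(-0.4284, 0.4595, 1.2000) → world pose (0.0333, 1.0045, 0.2800)
step 4: ξ=(vx,vy,ωz)=(0.0800, -0.4400, 0.5143), dt=1.5 → body Δ=(0.3506, -0.5524, 0.7714) → world pose (0.5230, 0.5705, 1.0514)
step 5: ξ=(vx,vy,ωz)=(0.2400, 0.0200, 0.0000), dt=2.0 → body Δ=(0.4800, 0.0400, 0.0000) → world pose (0.7265, 1.0071, 1.0514)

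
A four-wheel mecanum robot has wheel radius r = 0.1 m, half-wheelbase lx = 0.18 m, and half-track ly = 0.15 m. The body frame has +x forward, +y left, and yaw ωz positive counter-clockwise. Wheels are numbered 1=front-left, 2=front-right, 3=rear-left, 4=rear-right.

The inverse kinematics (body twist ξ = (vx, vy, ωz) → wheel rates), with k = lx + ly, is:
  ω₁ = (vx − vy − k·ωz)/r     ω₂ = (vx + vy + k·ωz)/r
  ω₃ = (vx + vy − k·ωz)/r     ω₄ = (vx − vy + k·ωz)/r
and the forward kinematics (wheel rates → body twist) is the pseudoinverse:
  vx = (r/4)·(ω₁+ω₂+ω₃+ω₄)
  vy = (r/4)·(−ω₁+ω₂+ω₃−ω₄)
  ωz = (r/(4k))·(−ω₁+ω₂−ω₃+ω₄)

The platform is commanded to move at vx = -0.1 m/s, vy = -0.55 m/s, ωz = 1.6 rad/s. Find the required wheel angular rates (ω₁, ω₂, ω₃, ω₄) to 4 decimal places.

k = lx + ly = 0.18 + 0.15 = 0.3300;  k·ωz = 0.3300·1.6 = 0.5280
ω₁ (FL) = (vx − vy − k·ωz)/r = -0.0780/0.1 = -0.7800
ω₂ (FR) = (vx + vy + k·ωz)/r = -0.1220/0.1 = -1.2200
ω₃ (RL) = (vx + vy − k·ωz)/r = -1.1780/0.1 = -11.7800
ω₄ (RR) = (vx − vy + k·ωz)/r = 0.9780/0.1 = 9.7800

(-0.7800, -1.2200, -11.7800, 9.7800)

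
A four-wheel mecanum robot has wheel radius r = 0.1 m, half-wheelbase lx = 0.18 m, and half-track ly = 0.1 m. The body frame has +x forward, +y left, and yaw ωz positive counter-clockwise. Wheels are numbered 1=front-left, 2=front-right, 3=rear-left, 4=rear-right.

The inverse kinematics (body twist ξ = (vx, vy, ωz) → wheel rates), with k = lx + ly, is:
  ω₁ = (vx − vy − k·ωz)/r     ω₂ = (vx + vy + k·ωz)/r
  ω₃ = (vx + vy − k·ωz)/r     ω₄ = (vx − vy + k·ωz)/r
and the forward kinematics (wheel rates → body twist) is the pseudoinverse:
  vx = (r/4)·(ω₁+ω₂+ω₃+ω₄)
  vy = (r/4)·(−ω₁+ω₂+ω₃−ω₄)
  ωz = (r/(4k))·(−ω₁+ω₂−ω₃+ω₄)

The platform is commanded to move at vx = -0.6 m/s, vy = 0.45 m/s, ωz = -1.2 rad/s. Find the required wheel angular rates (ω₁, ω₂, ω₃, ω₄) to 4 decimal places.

(-7.1400, -4.8600, 1.8600, -13.8600)

k = lx + ly = 0.18 + 0.1 = 0.2800;  k·ωz = 0.2800·-1.2 = -0.3360
ω₁ (FL) = (vx − vy − k·ωz)/r = -0.7140/0.1 = -7.1400
ω₂ (FR) = (vx + vy + k·ωz)/r = -0.4860/0.1 = -4.8600
ω₃ (RL) = (vx + vy − k·ωz)/r = 0.1860/0.1 = 1.8600
ω₄ (RR) = (vx − vy + k·ωz)/r = -1.3860/0.1 = -13.8600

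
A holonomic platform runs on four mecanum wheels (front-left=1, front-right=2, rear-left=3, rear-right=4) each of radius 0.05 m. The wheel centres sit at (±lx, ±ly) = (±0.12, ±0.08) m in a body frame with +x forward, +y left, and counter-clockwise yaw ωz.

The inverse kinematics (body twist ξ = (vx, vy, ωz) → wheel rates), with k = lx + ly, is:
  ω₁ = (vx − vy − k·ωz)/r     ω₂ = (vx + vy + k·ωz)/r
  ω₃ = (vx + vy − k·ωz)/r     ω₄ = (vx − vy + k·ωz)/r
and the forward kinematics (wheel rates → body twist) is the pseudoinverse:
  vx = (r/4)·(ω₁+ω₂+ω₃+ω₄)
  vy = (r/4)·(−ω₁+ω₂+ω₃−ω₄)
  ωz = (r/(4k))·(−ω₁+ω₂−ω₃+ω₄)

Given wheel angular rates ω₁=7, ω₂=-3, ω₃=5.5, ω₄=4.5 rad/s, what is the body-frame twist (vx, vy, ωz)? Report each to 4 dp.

k = lx + ly = 0.12 + 0.08 = 0.2000
ω₁+ω₂+ω₃+ω₄ = 14.0000  →  vx = (0.05/4)·14.0000 = 0.1750
−ω₁+ω₂+ω₃−ω₄ = -9.0000  →  vy = (0.05/4)·-9.0000 = -0.1125
−ω₁+ω₂−ω₃+ω₄ = -11.0000  →  ωz = (0.05/0.8000)·-11.0000 = -0.6875

(0.1750, -0.1125, -0.6875)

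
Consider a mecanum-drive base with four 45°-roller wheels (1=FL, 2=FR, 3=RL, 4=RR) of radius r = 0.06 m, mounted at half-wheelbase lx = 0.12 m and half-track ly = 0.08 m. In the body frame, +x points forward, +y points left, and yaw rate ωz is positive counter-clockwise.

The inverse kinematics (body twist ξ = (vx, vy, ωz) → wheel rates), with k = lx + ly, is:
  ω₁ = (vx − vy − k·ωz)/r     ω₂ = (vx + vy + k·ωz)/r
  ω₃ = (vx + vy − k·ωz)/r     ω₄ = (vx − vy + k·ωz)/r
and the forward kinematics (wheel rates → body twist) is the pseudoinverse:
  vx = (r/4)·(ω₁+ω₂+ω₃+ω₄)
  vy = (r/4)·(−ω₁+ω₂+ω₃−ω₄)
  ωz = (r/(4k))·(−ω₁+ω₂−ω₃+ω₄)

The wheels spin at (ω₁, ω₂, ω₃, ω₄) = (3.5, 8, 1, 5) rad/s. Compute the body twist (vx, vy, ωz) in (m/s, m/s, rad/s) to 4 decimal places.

k = lx + ly = 0.12 + 0.08 = 0.2000
ω₁+ω₂+ω₃+ω₄ = 17.5000  →  vx = (0.06/4)·17.5000 = 0.2625
−ω₁+ω₂+ω₃−ω₄ = 0.5000  →  vy = (0.06/4)·0.5000 = 0.0075
−ω₁+ω₂−ω₃+ω₄ = 8.5000  →  ωz = (0.06/0.8000)·8.5000 = 0.6375

(0.2625, 0.0075, 0.6375)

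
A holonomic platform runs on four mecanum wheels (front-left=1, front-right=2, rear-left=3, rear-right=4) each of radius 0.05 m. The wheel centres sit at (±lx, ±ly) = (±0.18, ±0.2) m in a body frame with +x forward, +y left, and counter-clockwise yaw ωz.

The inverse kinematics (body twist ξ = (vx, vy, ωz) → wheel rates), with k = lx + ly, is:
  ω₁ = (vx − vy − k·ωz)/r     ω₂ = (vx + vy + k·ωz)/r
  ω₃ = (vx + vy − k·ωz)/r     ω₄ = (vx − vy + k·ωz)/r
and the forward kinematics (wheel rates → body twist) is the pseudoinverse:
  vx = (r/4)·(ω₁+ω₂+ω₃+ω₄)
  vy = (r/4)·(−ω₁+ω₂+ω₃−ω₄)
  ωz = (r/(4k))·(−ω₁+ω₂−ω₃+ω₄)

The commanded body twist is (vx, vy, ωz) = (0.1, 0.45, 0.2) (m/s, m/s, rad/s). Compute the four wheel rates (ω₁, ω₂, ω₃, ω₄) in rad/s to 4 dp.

(-8.5200, 12.5200, 9.4800, -5.4800)

k = lx + ly = 0.18 + 0.2 = 0.3800;  k·ωz = 0.3800·0.2 = 0.0760
ω₁ (FL) = (vx − vy − k·ωz)/r = -0.4260/0.05 = -8.5200
ω₂ (FR) = (vx + vy + k·ωz)/r = 0.6260/0.05 = 12.5200
ω₃ (RL) = (vx + vy − k·ωz)/r = 0.4740/0.05 = 9.4800
ω₄ (RR) = (vx − vy + k·ωz)/r = -0.2740/0.05 = -5.4800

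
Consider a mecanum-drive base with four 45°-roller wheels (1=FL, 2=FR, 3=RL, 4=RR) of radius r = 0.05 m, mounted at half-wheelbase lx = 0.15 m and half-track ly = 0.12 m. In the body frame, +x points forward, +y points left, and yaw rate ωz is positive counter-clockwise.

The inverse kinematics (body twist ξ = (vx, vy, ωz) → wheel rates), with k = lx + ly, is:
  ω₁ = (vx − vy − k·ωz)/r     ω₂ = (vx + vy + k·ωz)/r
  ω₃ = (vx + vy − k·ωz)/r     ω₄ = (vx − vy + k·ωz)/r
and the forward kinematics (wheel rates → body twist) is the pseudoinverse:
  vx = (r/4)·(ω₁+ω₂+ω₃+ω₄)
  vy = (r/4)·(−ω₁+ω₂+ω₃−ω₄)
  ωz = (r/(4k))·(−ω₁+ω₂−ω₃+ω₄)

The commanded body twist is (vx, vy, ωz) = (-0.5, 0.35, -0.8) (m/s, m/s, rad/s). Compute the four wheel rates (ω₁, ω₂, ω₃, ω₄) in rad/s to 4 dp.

(-12.6800, -7.3200, 1.3200, -21.3200)

k = lx + ly = 0.15 + 0.12 = 0.2700;  k·ωz = 0.2700·-0.8 = -0.2160
ω₁ (FL) = (vx − vy − k·ωz)/r = -0.6340/0.05 = -12.6800
ω₂ (FR) = (vx + vy + k·ωz)/r = -0.3660/0.05 = -7.3200
ω₃ (RL) = (vx + vy − k·ωz)/r = 0.0660/0.05 = 1.3200
ω₄ (RR) = (vx − vy + k·ωz)/r = -1.0660/0.05 = -21.3200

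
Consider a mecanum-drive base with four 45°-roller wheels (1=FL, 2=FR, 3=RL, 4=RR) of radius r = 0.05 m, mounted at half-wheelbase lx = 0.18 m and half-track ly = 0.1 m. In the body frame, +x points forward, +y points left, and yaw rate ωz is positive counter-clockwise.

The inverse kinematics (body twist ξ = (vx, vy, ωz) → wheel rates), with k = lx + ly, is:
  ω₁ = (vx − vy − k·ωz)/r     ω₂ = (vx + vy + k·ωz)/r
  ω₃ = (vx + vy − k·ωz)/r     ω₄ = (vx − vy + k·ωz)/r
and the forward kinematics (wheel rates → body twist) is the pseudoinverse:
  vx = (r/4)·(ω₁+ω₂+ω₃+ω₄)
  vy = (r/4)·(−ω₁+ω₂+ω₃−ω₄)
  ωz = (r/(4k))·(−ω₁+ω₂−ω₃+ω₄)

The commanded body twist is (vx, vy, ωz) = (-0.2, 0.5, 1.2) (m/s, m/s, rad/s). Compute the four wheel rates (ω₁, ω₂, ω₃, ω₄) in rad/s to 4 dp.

k = lx + ly = 0.18 + 0.1 = 0.2800;  k·ωz = 0.2800·1.2 = 0.3360
ω₁ (FL) = (vx − vy − k·ωz)/r = -1.0360/0.05 = -20.7200
ω₂ (FR) = (vx + vy + k·ωz)/r = 0.6360/0.05 = 12.7200
ω₃ (RL) = (vx + vy − k·ωz)/r = -0.0360/0.05 = -0.7200
ω₄ (RR) = (vx − vy + k·ωz)/r = -0.3640/0.05 = -7.2800

(-20.7200, 12.7200, -0.7200, -7.2800)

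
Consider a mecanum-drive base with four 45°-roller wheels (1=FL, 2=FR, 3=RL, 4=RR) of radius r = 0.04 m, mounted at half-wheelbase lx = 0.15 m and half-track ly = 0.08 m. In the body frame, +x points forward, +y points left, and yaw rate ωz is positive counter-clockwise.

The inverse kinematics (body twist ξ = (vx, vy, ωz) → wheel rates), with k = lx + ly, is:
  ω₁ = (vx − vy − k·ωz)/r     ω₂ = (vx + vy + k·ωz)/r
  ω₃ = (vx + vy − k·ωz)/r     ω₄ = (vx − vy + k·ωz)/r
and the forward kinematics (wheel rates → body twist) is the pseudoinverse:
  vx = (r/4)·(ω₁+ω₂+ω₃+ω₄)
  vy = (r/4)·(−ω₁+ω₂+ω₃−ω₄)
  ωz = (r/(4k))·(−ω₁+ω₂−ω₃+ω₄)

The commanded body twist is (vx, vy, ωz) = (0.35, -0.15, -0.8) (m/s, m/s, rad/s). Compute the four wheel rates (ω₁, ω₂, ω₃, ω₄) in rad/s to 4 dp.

k = lx + ly = 0.15 + 0.08 = 0.2300;  k·ωz = 0.2300·-0.8 = -0.1840
ω₁ (FL) = (vx − vy − k·ωz)/r = 0.6840/0.04 = 17.1000
ω₂ (FR) = (vx + vy + k·ωz)/r = 0.0160/0.04 = 0.4000
ω₃ (RL) = (vx + vy − k·ωz)/r = 0.3840/0.04 = 9.6000
ω₄ (RR) = (vx − vy + k·ωz)/r = 0.3160/0.04 = 7.9000

(17.1000, 0.4000, 9.6000, 7.9000)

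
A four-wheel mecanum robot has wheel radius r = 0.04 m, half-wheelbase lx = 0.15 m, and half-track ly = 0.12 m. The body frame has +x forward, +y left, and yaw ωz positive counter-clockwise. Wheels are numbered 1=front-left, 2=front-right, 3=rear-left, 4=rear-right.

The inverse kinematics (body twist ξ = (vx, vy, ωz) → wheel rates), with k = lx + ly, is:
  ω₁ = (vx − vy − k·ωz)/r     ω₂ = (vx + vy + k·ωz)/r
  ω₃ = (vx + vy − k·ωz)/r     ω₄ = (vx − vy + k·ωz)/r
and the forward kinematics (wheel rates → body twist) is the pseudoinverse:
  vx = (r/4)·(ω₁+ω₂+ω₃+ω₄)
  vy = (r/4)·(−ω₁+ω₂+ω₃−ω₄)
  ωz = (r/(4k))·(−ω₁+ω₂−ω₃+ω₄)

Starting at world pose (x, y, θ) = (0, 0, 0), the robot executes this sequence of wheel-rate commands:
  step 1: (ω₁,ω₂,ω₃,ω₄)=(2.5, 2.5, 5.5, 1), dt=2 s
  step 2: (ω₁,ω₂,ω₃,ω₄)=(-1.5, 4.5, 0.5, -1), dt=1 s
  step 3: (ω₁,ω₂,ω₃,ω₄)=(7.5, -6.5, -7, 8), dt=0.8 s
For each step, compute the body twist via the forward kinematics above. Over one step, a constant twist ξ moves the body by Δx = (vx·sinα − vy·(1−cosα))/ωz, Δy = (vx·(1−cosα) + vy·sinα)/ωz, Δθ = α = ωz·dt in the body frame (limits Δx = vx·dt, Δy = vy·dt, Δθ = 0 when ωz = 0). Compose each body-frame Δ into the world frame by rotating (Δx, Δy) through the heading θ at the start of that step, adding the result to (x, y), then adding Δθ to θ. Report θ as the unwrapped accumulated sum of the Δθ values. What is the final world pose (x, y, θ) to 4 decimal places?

(0.2641, -0.1150, -0.1370)

step 1: ξ=(vx,vy,ωz)=(0.1150, 0.0450, -0.1667), dt=2.0 → body Δ=(0.2406, 0.0504, -0.3333) → world pose (0.2406, 0.0504, -0.3333)
step 2: ξ=(vx,vy,ωz)=(0.0250, 0.0750, 0.1667), dt=1.0 → body Δ=(0.0186, 0.0767, 0.1667) → world pose (0.2834, 0.1168, -0.1667)
step 3: ξ=(vx,vy,ωz)=(0.0200, -0.2900, 0.0370), dt=0.8 → body Δ=(0.0194, -0.2317, 0.0296) → world pose (0.2641, -0.1150, -0.1370)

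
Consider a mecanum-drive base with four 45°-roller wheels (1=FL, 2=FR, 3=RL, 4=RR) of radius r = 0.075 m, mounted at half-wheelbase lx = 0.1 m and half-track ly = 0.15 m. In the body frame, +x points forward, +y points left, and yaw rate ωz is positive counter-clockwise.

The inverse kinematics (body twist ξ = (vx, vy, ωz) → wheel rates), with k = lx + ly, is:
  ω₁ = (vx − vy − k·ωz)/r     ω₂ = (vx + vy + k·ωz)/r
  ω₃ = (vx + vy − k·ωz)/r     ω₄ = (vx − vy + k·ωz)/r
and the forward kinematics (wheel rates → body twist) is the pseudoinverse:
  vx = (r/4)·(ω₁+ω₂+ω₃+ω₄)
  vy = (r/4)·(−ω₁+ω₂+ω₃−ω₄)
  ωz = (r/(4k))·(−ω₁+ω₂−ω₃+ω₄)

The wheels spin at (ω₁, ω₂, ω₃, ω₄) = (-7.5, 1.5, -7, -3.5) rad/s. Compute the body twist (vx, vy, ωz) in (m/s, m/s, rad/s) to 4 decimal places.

k = lx + ly = 0.1 + 0.15 = 0.2500
ω₁+ω₂+ω₃+ω₄ = -16.5000  →  vx = (0.075/4)·-16.5000 = -0.3094
−ω₁+ω₂+ω₃−ω₄ = 5.5000  →  vy = (0.075/4)·5.5000 = 0.1031
−ω₁+ω₂−ω₃+ω₄ = 12.5000  →  ωz = (0.075/1.0000)·12.5000 = 0.9375

(-0.3094, 0.1031, 0.9375)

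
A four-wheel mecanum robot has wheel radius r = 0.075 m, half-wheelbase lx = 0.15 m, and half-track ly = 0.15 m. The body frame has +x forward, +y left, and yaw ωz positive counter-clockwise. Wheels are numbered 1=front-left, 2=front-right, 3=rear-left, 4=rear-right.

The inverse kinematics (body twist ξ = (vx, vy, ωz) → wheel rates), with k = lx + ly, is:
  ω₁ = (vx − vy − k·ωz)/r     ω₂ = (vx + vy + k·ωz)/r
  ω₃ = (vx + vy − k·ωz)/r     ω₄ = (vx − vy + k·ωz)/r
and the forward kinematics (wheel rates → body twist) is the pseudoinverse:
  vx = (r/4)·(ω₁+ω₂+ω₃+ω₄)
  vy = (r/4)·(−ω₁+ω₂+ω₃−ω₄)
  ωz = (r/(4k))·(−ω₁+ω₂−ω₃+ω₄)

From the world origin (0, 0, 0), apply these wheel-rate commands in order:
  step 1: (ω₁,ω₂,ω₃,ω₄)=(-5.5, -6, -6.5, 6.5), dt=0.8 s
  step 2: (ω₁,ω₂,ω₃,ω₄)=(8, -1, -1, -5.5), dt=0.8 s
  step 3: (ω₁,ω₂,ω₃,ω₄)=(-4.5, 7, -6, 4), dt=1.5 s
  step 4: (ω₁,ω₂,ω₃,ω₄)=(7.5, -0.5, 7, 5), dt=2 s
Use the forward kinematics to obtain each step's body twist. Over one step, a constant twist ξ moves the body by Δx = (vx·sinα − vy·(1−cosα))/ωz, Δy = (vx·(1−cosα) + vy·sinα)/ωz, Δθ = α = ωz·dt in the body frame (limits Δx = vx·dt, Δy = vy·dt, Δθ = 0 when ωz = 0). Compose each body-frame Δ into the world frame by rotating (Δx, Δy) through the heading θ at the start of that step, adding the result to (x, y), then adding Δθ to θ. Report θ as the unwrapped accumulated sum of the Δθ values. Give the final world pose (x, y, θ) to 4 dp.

(0.2607, 0.3282, 0.7156)

step 1: ξ=(vx,vy,ωz)=(-0.2156, -0.2531, 0.7812), dt=0.8 → body Δ=(-0.1002, -0.2417, 0.6250) → world pose (-0.1002, -0.2417, 0.6250)
step 2: ξ=(vx,vy,ωz)=(0.0094, -0.0844, -0.8438), dt=0.8 → body Δ=(-0.0150, -0.0649, -0.6750) → world pose (-0.0744, -0.3032, -0.0500)
step 3: ξ=(vx,vy,ωz)=(0.0094, 0.0281, 1.3438), dt=1.5 → body Δ=(-0.0236, 0.0289, 2.0156) → world pose (-0.0966, -0.2731, 1.9656)
step 4: ξ=(vx,vy,ωz)=(0.3563, -0.1125, -0.6250), dt=2.0 → body Δ=(0.4177, -0.5611, -1.2500) → world pose (0.2607, 0.3282, 0.7156)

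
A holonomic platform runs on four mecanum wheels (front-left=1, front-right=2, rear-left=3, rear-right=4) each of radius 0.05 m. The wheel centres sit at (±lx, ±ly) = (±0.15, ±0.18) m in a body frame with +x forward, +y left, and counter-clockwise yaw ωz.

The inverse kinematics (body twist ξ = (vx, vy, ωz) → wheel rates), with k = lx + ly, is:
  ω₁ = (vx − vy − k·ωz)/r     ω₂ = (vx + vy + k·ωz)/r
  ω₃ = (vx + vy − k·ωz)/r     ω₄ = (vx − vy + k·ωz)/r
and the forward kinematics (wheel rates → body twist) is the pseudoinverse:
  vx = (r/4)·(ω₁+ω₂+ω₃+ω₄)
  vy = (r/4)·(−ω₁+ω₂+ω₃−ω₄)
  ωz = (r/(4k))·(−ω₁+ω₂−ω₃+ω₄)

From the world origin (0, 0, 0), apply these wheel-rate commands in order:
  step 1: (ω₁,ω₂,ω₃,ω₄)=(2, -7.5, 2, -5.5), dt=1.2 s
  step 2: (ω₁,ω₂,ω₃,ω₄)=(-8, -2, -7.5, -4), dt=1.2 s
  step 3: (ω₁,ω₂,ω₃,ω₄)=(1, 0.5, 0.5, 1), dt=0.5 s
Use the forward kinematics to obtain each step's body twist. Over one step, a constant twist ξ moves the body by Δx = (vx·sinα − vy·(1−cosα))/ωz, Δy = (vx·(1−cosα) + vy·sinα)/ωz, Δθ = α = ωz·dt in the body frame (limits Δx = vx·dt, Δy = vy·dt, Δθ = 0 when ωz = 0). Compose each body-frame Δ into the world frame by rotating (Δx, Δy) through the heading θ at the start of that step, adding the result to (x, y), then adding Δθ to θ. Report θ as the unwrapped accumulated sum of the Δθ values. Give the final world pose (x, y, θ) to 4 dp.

step 1: ξ=(vx,vy,ωz)=(-0.1125, -0.0250, -0.6439), dt=1.2 → body Δ=(-0.1330, 0.0225, -0.7727) → world pose (-0.1330, 0.0225, -0.7727)
step 2: ξ=(vx,vy,ωz)=(-0.2687, 0.0313, 0.3598), dt=1.2 → body Δ=(-0.3205, -0.0322, 0.4318) → world pose (-0.3850, 0.2232, -0.3409)
step 3: ξ=(vx,vy,ωz)=(0.0375, -0.0125, 0.0000), dt=0.5 → body Δ=(0.0188, -0.0063, 0.0000) → world pose (-0.3694, 0.2111, -0.3409)

(-0.3694, 0.2111, -0.3409)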